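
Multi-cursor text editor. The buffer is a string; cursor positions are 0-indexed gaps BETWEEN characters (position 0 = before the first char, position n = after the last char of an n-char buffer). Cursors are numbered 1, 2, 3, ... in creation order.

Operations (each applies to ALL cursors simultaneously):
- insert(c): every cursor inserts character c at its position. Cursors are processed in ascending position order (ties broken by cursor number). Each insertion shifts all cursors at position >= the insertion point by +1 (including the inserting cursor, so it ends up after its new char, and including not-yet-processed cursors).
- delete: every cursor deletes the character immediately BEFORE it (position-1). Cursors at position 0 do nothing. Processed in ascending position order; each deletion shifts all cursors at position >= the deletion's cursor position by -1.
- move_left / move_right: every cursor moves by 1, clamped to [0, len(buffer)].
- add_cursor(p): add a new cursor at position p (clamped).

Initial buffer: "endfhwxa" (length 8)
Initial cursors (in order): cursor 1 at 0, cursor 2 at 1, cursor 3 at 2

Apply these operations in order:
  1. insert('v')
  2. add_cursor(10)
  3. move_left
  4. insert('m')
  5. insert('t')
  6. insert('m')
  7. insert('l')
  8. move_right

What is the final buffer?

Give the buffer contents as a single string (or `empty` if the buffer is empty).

Answer: mtmlvemtmlvnmtmlvdfhwmtmlxa

Derivation:
After op 1 (insert('v')): buffer="vevnvdfhwxa" (len 11), cursors c1@1 c2@3 c3@5, authorship 1.2.3......
After op 2 (add_cursor(10)): buffer="vevnvdfhwxa" (len 11), cursors c1@1 c2@3 c3@5 c4@10, authorship 1.2.3......
After op 3 (move_left): buffer="vevnvdfhwxa" (len 11), cursors c1@0 c2@2 c3@4 c4@9, authorship 1.2.3......
After op 4 (insert('m')): buffer="mvemvnmvdfhwmxa" (len 15), cursors c1@1 c2@4 c3@7 c4@13, authorship 11.22.33....4..
After op 5 (insert('t')): buffer="mtvemtvnmtvdfhwmtxa" (len 19), cursors c1@2 c2@6 c3@10 c4@17, authorship 111.222.333....44..
After op 6 (insert('m')): buffer="mtmvemtmvnmtmvdfhwmtmxa" (len 23), cursors c1@3 c2@8 c3@13 c4@21, authorship 1111.2222.3333....444..
After op 7 (insert('l')): buffer="mtmlvemtmlvnmtmlvdfhwmtmlxa" (len 27), cursors c1@4 c2@10 c3@16 c4@25, authorship 11111.22222.33333....4444..
After op 8 (move_right): buffer="mtmlvemtmlvnmtmlvdfhwmtmlxa" (len 27), cursors c1@5 c2@11 c3@17 c4@26, authorship 11111.22222.33333....4444..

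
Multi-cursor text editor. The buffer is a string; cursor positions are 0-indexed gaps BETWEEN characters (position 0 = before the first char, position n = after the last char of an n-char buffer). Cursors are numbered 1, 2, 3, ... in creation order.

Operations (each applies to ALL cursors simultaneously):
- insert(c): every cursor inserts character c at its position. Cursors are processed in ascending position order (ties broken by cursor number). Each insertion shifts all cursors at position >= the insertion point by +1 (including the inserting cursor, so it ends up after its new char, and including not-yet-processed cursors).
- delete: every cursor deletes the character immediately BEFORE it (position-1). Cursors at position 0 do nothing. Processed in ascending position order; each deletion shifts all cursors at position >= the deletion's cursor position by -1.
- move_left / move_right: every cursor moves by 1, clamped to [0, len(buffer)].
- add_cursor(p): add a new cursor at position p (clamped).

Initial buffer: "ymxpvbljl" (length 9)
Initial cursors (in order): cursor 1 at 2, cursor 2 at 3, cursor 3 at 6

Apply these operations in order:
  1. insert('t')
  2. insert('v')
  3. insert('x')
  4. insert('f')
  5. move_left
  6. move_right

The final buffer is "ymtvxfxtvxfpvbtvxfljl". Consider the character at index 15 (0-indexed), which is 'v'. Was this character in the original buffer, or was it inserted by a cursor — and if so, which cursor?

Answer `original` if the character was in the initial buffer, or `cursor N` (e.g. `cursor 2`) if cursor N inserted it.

After op 1 (insert('t')): buffer="ymtxtpvbtljl" (len 12), cursors c1@3 c2@5 c3@9, authorship ..1.2...3...
After op 2 (insert('v')): buffer="ymtvxtvpvbtvljl" (len 15), cursors c1@4 c2@7 c3@12, authorship ..11.22...33...
After op 3 (insert('x')): buffer="ymtvxxtvxpvbtvxljl" (len 18), cursors c1@5 c2@9 c3@15, authorship ..111.222...333...
After op 4 (insert('f')): buffer="ymtvxfxtvxfpvbtvxfljl" (len 21), cursors c1@6 c2@11 c3@18, authorship ..1111.2222...3333...
After op 5 (move_left): buffer="ymtvxfxtvxfpvbtvxfljl" (len 21), cursors c1@5 c2@10 c3@17, authorship ..1111.2222...3333...
After op 6 (move_right): buffer="ymtvxfxtvxfpvbtvxfljl" (len 21), cursors c1@6 c2@11 c3@18, authorship ..1111.2222...3333...
Authorship (.=original, N=cursor N): . . 1 1 1 1 . 2 2 2 2 . . . 3 3 3 3 . . .
Index 15: author = 3

Answer: cursor 3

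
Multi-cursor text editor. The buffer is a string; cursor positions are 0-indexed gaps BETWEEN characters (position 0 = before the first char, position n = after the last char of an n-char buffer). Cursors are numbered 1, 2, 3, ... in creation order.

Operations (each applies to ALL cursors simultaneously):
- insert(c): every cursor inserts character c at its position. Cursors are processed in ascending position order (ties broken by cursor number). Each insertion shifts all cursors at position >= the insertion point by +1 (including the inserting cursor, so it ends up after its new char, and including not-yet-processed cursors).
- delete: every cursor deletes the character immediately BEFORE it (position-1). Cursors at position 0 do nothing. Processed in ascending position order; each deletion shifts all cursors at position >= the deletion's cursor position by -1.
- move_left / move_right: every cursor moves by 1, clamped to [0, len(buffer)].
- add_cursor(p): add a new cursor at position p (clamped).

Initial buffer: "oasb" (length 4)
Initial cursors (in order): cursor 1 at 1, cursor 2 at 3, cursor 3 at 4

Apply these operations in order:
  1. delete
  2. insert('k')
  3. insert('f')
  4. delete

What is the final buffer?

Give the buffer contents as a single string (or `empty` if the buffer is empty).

After op 1 (delete): buffer="a" (len 1), cursors c1@0 c2@1 c3@1, authorship .
After op 2 (insert('k')): buffer="kakk" (len 4), cursors c1@1 c2@4 c3@4, authorship 1.23
After op 3 (insert('f')): buffer="kfakkff" (len 7), cursors c1@2 c2@7 c3@7, authorship 11.2323
After op 4 (delete): buffer="kakk" (len 4), cursors c1@1 c2@4 c3@4, authorship 1.23

Answer: kakk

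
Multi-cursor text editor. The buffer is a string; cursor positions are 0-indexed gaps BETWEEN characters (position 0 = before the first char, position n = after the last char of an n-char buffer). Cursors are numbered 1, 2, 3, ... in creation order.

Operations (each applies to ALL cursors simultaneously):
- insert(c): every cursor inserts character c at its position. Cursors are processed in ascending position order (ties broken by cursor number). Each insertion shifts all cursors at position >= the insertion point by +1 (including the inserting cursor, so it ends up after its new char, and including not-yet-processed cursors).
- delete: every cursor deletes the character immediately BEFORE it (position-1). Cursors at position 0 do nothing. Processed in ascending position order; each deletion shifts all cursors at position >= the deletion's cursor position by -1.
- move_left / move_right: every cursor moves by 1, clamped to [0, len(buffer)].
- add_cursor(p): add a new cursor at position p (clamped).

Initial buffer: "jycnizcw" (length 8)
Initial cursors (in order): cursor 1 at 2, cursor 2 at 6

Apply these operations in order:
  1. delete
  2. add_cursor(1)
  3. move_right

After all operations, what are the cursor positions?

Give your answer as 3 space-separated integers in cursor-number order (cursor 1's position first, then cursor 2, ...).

Answer: 2 5 2

Derivation:
After op 1 (delete): buffer="jcnicw" (len 6), cursors c1@1 c2@4, authorship ......
After op 2 (add_cursor(1)): buffer="jcnicw" (len 6), cursors c1@1 c3@1 c2@4, authorship ......
After op 3 (move_right): buffer="jcnicw" (len 6), cursors c1@2 c3@2 c2@5, authorship ......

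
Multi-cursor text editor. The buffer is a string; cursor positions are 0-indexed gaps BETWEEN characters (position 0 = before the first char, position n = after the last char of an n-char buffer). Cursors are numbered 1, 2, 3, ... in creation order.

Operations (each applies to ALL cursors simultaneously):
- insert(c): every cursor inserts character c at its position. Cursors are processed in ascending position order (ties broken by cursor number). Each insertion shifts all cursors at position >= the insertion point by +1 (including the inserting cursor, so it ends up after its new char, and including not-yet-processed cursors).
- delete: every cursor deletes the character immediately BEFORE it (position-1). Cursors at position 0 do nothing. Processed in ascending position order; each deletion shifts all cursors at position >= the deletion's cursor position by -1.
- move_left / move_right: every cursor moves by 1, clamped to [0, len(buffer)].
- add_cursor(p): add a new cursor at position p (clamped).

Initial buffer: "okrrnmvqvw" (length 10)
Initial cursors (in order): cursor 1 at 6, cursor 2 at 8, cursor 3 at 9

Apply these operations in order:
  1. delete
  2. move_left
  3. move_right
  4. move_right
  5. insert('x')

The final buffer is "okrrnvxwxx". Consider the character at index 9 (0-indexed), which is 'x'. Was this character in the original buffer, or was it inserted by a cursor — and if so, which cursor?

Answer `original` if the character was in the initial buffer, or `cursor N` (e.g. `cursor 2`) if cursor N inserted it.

Answer: cursor 3

Derivation:
After op 1 (delete): buffer="okrrnvw" (len 7), cursors c1@5 c2@6 c3@6, authorship .......
After op 2 (move_left): buffer="okrrnvw" (len 7), cursors c1@4 c2@5 c3@5, authorship .......
After op 3 (move_right): buffer="okrrnvw" (len 7), cursors c1@5 c2@6 c3@6, authorship .......
After op 4 (move_right): buffer="okrrnvw" (len 7), cursors c1@6 c2@7 c3@7, authorship .......
After op 5 (insert('x')): buffer="okrrnvxwxx" (len 10), cursors c1@7 c2@10 c3@10, authorship ......1.23
Authorship (.=original, N=cursor N): . . . . . . 1 . 2 3
Index 9: author = 3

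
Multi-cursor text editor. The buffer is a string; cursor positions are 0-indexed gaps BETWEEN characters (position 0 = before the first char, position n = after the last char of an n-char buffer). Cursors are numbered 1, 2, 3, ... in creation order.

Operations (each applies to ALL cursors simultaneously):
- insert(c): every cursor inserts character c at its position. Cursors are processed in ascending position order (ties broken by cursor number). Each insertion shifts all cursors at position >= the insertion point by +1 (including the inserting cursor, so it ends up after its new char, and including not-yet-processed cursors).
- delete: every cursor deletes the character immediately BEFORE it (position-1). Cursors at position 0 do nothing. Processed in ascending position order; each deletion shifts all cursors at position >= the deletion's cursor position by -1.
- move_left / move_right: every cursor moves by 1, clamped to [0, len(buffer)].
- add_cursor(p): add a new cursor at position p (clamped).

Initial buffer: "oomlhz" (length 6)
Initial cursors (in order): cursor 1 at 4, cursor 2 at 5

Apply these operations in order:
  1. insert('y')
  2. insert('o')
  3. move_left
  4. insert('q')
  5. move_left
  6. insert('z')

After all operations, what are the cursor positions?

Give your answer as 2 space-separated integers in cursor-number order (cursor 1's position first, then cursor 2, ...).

After op 1 (insert('y')): buffer="oomlyhyz" (len 8), cursors c1@5 c2@7, authorship ....1.2.
After op 2 (insert('o')): buffer="oomlyohyoz" (len 10), cursors c1@6 c2@9, authorship ....11.22.
After op 3 (move_left): buffer="oomlyohyoz" (len 10), cursors c1@5 c2@8, authorship ....11.22.
After op 4 (insert('q')): buffer="oomlyqohyqoz" (len 12), cursors c1@6 c2@10, authorship ....111.222.
After op 5 (move_left): buffer="oomlyqohyqoz" (len 12), cursors c1@5 c2@9, authorship ....111.222.
After op 6 (insert('z')): buffer="oomlyzqohyzqoz" (len 14), cursors c1@6 c2@11, authorship ....1111.2222.

Answer: 6 11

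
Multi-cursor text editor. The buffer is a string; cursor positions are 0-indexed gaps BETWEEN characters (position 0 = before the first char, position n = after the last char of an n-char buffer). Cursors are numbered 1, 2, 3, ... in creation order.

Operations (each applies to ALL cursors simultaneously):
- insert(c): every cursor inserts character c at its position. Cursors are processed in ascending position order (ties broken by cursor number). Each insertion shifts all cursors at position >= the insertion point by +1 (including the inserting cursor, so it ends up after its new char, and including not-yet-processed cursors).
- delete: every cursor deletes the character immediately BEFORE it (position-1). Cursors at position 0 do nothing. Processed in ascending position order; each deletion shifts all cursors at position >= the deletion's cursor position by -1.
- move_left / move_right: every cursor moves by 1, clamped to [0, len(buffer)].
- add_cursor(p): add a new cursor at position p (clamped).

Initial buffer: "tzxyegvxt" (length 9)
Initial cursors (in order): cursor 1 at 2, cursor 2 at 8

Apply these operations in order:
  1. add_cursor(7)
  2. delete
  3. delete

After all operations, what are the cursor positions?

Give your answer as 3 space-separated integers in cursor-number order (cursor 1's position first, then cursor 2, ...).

Answer: 0 2 2

Derivation:
After op 1 (add_cursor(7)): buffer="tzxyegvxt" (len 9), cursors c1@2 c3@7 c2@8, authorship .........
After op 2 (delete): buffer="txyegt" (len 6), cursors c1@1 c2@5 c3@5, authorship ......
After op 3 (delete): buffer="xyt" (len 3), cursors c1@0 c2@2 c3@2, authorship ...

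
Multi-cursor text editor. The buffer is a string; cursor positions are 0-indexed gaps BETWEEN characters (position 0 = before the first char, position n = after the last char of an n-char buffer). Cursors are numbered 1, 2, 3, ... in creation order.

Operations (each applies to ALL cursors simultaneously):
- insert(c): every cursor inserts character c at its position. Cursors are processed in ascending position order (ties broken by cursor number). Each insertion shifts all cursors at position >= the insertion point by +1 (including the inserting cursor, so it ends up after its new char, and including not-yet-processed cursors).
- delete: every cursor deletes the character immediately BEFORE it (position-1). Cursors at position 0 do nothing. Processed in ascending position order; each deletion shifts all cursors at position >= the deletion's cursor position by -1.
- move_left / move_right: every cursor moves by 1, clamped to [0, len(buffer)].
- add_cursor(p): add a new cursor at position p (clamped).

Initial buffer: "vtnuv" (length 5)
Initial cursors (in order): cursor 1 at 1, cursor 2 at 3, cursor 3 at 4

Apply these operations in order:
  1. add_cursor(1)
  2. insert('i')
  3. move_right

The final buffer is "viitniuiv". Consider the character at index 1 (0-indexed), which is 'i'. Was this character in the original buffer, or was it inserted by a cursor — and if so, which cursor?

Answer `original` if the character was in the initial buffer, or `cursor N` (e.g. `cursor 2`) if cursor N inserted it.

After op 1 (add_cursor(1)): buffer="vtnuv" (len 5), cursors c1@1 c4@1 c2@3 c3@4, authorship .....
After op 2 (insert('i')): buffer="viitniuiv" (len 9), cursors c1@3 c4@3 c2@6 c3@8, authorship .14..2.3.
After op 3 (move_right): buffer="viitniuiv" (len 9), cursors c1@4 c4@4 c2@7 c3@9, authorship .14..2.3.
Authorship (.=original, N=cursor N): . 1 4 . . 2 . 3 .
Index 1: author = 1

Answer: cursor 1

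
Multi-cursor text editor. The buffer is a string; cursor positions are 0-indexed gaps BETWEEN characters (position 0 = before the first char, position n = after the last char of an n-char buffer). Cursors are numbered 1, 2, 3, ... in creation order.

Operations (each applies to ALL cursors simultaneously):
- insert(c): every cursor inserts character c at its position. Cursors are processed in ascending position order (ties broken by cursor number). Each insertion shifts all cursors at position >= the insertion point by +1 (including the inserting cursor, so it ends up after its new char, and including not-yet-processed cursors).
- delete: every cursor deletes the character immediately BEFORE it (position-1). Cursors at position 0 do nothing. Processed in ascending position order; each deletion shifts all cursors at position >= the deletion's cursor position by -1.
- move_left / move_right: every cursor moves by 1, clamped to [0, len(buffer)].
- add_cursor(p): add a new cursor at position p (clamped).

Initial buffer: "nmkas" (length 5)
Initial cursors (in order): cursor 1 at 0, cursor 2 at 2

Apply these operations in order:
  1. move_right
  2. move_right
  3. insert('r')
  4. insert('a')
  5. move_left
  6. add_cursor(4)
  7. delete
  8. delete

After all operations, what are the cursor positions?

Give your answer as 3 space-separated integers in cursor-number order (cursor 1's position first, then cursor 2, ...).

Answer: 0 1 0

Derivation:
After op 1 (move_right): buffer="nmkas" (len 5), cursors c1@1 c2@3, authorship .....
After op 2 (move_right): buffer="nmkas" (len 5), cursors c1@2 c2@4, authorship .....
After op 3 (insert('r')): buffer="nmrkars" (len 7), cursors c1@3 c2@6, authorship ..1..2.
After op 4 (insert('a')): buffer="nmrakaras" (len 9), cursors c1@4 c2@8, authorship ..11..22.
After op 5 (move_left): buffer="nmrakaras" (len 9), cursors c1@3 c2@7, authorship ..11..22.
After op 6 (add_cursor(4)): buffer="nmrakaras" (len 9), cursors c1@3 c3@4 c2@7, authorship ..11..22.
After op 7 (delete): buffer="nmkaas" (len 6), cursors c1@2 c3@2 c2@4, authorship ....2.
After op 8 (delete): buffer="kas" (len 3), cursors c1@0 c3@0 c2@1, authorship .2.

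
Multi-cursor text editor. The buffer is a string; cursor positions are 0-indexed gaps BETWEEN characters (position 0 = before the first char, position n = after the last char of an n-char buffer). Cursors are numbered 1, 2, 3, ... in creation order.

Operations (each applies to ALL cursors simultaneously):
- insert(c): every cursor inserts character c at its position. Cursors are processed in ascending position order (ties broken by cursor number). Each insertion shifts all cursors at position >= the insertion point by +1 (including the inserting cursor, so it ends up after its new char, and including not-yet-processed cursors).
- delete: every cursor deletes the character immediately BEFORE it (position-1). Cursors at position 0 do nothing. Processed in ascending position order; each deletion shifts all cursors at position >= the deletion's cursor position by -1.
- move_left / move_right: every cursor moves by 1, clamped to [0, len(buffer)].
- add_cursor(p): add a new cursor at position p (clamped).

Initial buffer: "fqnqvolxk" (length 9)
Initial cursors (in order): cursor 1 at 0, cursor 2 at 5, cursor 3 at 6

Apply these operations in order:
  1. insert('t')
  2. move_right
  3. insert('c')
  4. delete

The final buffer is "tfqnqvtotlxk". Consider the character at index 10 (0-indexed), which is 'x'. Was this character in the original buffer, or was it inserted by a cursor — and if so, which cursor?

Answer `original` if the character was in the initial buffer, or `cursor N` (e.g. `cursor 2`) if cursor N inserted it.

After op 1 (insert('t')): buffer="tfqnqvtotlxk" (len 12), cursors c1@1 c2@7 c3@9, authorship 1.....2.3...
After op 2 (move_right): buffer="tfqnqvtotlxk" (len 12), cursors c1@2 c2@8 c3@10, authorship 1.....2.3...
After op 3 (insert('c')): buffer="tfcqnqvtoctlcxk" (len 15), cursors c1@3 c2@10 c3@13, authorship 1.1....2.23.3..
After op 4 (delete): buffer="tfqnqvtotlxk" (len 12), cursors c1@2 c2@8 c3@10, authorship 1.....2.3...
Authorship (.=original, N=cursor N): 1 . . . . . 2 . 3 . . .
Index 10: author = original

Answer: original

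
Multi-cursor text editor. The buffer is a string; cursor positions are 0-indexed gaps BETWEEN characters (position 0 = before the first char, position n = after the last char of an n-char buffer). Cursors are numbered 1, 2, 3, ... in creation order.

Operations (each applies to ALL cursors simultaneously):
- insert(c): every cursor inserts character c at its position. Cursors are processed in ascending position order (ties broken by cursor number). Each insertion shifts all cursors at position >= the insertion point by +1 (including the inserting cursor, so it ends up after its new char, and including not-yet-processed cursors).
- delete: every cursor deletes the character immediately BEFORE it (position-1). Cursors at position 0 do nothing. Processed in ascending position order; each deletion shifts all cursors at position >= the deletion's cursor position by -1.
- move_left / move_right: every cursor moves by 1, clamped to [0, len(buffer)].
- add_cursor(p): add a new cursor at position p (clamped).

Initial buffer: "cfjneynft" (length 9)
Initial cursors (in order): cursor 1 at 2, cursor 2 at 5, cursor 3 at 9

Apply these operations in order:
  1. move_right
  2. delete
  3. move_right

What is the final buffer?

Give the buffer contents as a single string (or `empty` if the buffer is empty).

Answer: cfnenf

Derivation:
After op 1 (move_right): buffer="cfjneynft" (len 9), cursors c1@3 c2@6 c3@9, authorship .........
After op 2 (delete): buffer="cfnenf" (len 6), cursors c1@2 c2@4 c3@6, authorship ......
After op 3 (move_right): buffer="cfnenf" (len 6), cursors c1@3 c2@5 c3@6, authorship ......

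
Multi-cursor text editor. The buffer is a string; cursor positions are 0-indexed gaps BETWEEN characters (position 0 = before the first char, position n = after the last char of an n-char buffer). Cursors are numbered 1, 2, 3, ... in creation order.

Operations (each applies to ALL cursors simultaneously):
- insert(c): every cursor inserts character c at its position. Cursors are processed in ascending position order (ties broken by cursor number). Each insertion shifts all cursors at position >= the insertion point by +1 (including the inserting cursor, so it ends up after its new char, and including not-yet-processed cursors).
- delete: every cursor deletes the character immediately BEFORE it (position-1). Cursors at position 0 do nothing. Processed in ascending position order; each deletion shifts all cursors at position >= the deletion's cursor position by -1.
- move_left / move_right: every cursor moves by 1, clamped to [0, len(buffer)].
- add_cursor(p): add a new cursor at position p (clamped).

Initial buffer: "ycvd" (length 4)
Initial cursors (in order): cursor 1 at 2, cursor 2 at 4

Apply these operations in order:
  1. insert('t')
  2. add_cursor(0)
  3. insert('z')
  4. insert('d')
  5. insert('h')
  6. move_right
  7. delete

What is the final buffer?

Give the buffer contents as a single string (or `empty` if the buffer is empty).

After op 1 (insert('t')): buffer="yctvdt" (len 6), cursors c1@3 c2@6, authorship ..1..2
After op 2 (add_cursor(0)): buffer="yctvdt" (len 6), cursors c3@0 c1@3 c2@6, authorship ..1..2
After op 3 (insert('z')): buffer="zyctzvdtz" (len 9), cursors c3@1 c1@5 c2@9, authorship 3..11..22
After op 4 (insert('d')): buffer="zdyctzdvdtzd" (len 12), cursors c3@2 c1@7 c2@12, authorship 33..111..222
After op 5 (insert('h')): buffer="zdhyctzdhvdtzdh" (len 15), cursors c3@3 c1@9 c2@15, authorship 333..1111..2222
After op 6 (move_right): buffer="zdhyctzdhvdtzdh" (len 15), cursors c3@4 c1@10 c2@15, authorship 333..1111..2222
After op 7 (delete): buffer="zdhctzdhdtzd" (len 12), cursors c3@3 c1@8 c2@12, authorship 333.1111.222

Answer: zdhctzdhdtzd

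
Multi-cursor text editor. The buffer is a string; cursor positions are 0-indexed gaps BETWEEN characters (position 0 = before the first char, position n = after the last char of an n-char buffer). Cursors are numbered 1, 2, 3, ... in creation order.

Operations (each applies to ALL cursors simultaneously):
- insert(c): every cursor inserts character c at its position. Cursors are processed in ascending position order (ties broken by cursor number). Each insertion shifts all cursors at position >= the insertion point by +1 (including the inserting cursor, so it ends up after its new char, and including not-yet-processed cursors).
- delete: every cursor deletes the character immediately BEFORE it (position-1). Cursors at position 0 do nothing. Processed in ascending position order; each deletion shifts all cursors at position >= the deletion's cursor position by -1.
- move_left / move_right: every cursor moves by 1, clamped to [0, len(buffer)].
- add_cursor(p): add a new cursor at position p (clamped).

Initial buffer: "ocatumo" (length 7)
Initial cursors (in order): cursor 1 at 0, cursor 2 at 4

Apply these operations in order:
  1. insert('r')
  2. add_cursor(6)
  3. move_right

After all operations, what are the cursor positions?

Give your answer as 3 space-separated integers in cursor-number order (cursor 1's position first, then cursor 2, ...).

After op 1 (insert('r')): buffer="rocatrumo" (len 9), cursors c1@1 c2@6, authorship 1....2...
After op 2 (add_cursor(6)): buffer="rocatrumo" (len 9), cursors c1@1 c2@6 c3@6, authorship 1....2...
After op 3 (move_right): buffer="rocatrumo" (len 9), cursors c1@2 c2@7 c3@7, authorship 1....2...

Answer: 2 7 7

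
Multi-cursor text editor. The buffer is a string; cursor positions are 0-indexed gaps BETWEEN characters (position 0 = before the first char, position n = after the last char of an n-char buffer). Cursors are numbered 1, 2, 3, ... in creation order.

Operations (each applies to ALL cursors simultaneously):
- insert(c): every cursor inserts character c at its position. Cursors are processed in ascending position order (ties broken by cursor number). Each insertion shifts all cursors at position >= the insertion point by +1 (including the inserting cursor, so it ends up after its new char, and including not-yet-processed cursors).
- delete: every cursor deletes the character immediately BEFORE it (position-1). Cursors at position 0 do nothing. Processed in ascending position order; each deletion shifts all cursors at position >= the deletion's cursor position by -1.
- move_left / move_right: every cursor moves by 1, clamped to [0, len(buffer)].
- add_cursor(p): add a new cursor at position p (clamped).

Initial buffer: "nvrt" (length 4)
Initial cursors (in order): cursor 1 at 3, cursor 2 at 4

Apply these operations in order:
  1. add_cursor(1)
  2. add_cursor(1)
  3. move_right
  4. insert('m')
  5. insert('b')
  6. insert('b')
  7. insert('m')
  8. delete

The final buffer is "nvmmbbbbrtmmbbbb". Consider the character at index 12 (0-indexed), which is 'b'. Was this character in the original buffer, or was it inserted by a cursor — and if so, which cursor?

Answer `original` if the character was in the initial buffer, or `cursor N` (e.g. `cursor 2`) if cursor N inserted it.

After op 1 (add_cursor(1)): buffer="nvrt" (len 4), cursors c3@1 c1@3 c2@4, authorship ....
After op 2 (add_cursor(1)): buffer="nvrt" (len 4), cursors c3@1 c4@1 c1@3 c2@4, authorship ....
After op 3 (move_right): buffer="nvrt" (len 4), cursors c3@2 c4@2 c1@4 c2@4, authorship ....
After op 4 (insert('m')): buffer="nvmmrtmm" (len 8), cursors c3@4 c4@4 c1@8 c2@8, authorship ..34..12
After op 5 (insert('b')): buffer="nvmmbbrtmmbb" (len 12), cursors c3@6 c4@6 c1@12 c2@12, authorship ..3434..1212
After op 6 (insert('b')): buffer="nvmmbbbbrtmmbbbb" (len 16), cursors c3@8 c4@8 c1@16 c2@16, authorship ..343434..121212
After op 7 (insert('m')): buffer="nvmmbbbbmmrtmmbbbbmm" (len 20), cursors c3@10 c4@10 c1@20 c2@20, authorship ..34343434..12121212
After op 8 (delete): buffer="nvmmbbbbrtmmbbbb" (len 16), cursors c3@8 c4@8 c1@16 c2@16, authorship ..343434..121212
Authorship (.=original, N=cursor N): . . 3 4 3 4 3 4 . . 1 2 1 2 1 2
Index 12: author = 1

Answer: cursor 1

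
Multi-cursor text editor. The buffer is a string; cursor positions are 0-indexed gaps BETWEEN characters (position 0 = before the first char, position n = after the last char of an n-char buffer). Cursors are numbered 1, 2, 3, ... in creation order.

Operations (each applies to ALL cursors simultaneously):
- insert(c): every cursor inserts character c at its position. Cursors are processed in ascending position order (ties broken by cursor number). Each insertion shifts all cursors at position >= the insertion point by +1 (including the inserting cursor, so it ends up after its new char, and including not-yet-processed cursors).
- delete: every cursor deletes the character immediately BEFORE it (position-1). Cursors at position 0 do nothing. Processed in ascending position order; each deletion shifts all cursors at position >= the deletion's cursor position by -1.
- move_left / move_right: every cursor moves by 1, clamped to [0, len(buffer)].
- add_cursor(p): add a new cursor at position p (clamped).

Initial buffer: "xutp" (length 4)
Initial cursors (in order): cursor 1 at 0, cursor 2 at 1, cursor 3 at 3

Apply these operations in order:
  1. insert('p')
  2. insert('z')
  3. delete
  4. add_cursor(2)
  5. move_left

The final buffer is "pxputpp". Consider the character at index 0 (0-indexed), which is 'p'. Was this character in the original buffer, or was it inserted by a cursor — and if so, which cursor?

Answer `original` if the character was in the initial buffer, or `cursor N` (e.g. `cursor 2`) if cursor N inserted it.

Answer: cursor 1

Derivation:
After op 1 (insert('p')): buffer="pxputpp" (len 7), cursors c1@1 c2@3 c3@6, authorship 1.2..3.
After op 2 (insert('z')): buffer="pzxpzutpzp" (len 10), cursors c1@2 c2@5 c3@9, authorship 11.22..33.
After op 3 (delete): buffer="pxputpp" (len 7), cursors c1@1 c2@3 c3@6, authorship 1.2..3.
After op 4 (add_cursor(2)): buffer="pxputpp" (len 7), cursors c1@1 c4@2 c2@3 c3@6, authorship 1.2..3.
After op 5 (move_left): buffer="pxputpp" (len 7), cursors c1@0 c4@1 c2@2 c3@5, authorship 1.2..3.
Authorship (.=original, N=cursor N): 1 . 2 . . 3 .
Index 0: author = 1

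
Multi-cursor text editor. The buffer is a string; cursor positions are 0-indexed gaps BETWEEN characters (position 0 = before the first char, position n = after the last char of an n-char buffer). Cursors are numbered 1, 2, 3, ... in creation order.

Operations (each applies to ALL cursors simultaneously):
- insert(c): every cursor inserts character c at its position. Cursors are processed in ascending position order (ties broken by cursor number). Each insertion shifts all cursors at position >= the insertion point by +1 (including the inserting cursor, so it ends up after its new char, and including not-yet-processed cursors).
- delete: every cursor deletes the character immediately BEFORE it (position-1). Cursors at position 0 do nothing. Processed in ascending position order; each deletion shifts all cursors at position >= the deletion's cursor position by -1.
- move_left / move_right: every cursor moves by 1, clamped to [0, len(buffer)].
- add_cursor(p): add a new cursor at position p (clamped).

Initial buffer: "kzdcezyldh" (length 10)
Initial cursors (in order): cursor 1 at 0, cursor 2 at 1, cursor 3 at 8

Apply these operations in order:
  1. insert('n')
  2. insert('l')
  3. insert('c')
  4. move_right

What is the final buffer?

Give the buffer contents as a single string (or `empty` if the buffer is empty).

After op 1 (insert('n')): buffer="nknzdcezylndh" (len 13), cursors c1@1 c2@3 c3@11, authorship 1.2.......3..
After op 2 (insert('l')): buffer="nlknlzdcezylnldh" (len 16), cursors c1@2 c2@5 c3@14, authorship 11.22.......33..
After op 3 (insert('c')): buffer="nlcknlczdcezylnlcdh" (len 19), cursors c1@3 c2@7 c3@17, authorship 111.222.......333..
After op 4 (move_right): buffer="nlcknlczdcezylnlcdh" (len 19), cursors c1@4 c2@8 c3@18, authorship 111.222.......333..

Answer: nlcknlczdcezylnlcdh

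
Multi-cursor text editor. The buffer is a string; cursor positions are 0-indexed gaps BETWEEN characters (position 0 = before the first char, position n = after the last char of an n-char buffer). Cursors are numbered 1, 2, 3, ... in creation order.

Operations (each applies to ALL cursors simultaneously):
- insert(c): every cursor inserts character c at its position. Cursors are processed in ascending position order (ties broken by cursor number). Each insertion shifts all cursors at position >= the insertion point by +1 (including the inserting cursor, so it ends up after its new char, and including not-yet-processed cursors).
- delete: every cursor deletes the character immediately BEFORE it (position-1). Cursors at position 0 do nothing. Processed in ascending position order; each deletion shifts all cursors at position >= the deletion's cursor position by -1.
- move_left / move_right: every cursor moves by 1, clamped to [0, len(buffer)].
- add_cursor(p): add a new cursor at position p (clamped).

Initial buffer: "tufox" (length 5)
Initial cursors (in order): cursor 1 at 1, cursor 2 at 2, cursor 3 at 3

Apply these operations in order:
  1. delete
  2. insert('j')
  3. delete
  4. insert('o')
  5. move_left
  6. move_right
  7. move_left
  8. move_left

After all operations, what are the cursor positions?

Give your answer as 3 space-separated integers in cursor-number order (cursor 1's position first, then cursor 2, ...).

Answer: 1 1 1

Derivation:
After op 1 (delete): buffer="ox" (len 2), cursors c1@0 c2@0 c3@0, authorship ..
After op 2 (insert('j')): buffer="jjjox" (len 5), cursors c1@3 c2@3 c3@3, authorship 123..
After op 3 (delete): buffer="ox" (len 2), cursors c1@0 c2@0 c3@0, authorship ..
After op 4 (insert('o')): buffer="oooox" (len 5), cursors c1@3 c2@3 c3@3, authorship 123..
After op 5 (move_left): buffer="oooox" (len 5), cursors c1@2 c2@2 c3@2, authorship 123..
After op 6 (move_right): buffer="oooox" (len 5), cursors c1@3 c2@3 c3@3, authorship 123..
After op 7 (move_left): buffer="oooox" (len 5), cursors c1@2 c2@2 c3@2, authorship 123..
After op 8 (move_left): buffer="oooox" (len 5), cursors c1@1 c2@1 c3@1, authorship 123..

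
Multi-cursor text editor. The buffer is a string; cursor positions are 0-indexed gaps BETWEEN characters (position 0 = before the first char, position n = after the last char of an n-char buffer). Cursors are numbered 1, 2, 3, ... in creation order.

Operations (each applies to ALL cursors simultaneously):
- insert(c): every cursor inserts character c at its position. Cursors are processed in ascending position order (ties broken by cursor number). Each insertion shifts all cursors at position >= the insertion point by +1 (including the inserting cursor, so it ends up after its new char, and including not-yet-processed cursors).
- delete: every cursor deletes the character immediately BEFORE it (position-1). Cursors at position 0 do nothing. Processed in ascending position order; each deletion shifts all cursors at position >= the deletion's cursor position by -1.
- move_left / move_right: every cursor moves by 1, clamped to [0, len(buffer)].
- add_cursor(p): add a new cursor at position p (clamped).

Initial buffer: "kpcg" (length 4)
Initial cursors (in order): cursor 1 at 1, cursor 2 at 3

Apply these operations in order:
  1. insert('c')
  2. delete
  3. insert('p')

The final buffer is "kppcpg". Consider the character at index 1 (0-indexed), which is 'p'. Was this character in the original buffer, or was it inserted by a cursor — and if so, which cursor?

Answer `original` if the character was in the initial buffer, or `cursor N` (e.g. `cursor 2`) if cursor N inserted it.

Answer: cursor 1

Derivation:
After op 1 (insert('c')): buffer="kcpccg" (len 6), cursors c1@2 c2@5, authorship .1..2.
After op 2 (delete): buffer="kpcg" (len 4), cursors c1@1 c2@3, authorship ....
After op 3 (insert('p')): buffer="kppcpg" (len 6), cursors c1@2 c2@5, authorship .1..2.
Authorship (.=original, N=cursor N): . 1 . . 2 .
Index 1: author = 1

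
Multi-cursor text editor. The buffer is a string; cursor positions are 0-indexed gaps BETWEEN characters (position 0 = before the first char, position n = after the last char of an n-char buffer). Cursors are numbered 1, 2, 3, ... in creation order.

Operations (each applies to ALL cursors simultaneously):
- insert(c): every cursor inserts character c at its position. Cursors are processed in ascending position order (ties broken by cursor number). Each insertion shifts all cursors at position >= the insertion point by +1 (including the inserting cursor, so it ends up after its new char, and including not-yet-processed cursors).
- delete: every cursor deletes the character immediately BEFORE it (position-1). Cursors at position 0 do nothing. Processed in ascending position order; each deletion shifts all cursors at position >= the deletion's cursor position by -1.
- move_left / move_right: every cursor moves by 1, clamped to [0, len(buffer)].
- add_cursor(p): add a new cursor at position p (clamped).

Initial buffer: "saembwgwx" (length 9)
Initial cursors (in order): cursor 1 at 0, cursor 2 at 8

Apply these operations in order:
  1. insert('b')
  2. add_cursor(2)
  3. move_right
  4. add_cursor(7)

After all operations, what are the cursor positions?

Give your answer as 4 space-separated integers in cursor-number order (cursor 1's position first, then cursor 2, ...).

After op 1 (insert('b')): buffer="bsaembwgwbx" (len 11), cursors c1@1 c2@10, authorship 1........2.
After op 2 (add_cursor(2)): buffer="bsaembwgwbx" (len 11), cursors c1@1 c3@2 c2@10, authorship 1........2.
After op 3 (move_right): buffer="bsaembwgwbx" (len 11), cursors c1@2 c3@3 c2@11, authorship 1........2.
After op 4 (add_cursor(7)): buffer="bsaembwgwbx" (len 11), cursors c1@2 c3@3 c4@7 c2@11, authorship 1........2.

Answer: 2 11 3 7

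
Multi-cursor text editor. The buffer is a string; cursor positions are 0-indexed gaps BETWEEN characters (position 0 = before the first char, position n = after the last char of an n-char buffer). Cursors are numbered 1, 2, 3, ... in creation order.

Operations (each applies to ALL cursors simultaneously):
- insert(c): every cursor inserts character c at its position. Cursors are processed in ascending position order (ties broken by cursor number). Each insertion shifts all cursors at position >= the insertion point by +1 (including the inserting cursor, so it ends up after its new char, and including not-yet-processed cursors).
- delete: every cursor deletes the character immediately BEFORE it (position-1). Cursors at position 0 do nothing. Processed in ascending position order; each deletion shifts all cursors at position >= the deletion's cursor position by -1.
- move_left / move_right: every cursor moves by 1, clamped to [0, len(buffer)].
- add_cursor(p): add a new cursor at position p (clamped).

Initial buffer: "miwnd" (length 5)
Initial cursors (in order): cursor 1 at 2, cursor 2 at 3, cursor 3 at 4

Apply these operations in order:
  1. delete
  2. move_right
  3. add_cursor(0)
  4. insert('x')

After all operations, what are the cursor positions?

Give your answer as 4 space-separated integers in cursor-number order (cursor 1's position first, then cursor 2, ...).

Answer: 6 6 6 1

Derivation:
After op 1 (delete): buffer="md" (len 2), cursors c1@1 c2@1 c3@1, authorship ..
After op 2 (move_right): buffer="md" (len 2), cursors c1@2 c2@2 c3@2, authorship ..
After op 3 (add_cursor(0)): buffer="md" (len 2), cursors c4@0 c1@2 c2@2 c3@2, authorship ..
After op 4 (insert('x')): buffer="xmdxxx" (len 6), cursors c4@1 c1@6 c2@6 c3@6, authorship 4..123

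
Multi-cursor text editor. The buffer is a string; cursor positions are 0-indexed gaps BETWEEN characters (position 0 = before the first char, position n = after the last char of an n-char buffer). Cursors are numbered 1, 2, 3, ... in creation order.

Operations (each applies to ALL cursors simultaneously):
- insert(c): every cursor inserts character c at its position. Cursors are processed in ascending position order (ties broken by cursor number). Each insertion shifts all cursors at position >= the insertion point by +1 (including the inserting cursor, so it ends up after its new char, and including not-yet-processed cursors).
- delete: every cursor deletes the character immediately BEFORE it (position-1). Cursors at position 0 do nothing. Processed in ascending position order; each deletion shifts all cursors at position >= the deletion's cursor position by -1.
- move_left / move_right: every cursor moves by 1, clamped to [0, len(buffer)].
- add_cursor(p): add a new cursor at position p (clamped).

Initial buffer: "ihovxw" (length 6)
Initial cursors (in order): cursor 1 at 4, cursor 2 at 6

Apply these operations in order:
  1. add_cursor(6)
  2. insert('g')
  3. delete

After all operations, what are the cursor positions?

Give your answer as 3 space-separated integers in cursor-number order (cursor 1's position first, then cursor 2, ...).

After op 1 (add_cursor(6)): buffer="ihovxw" (len 6), cursors c1@4 c2@6 c3@6, authorship ......
After op 2 (insert('g')): buffer="ihovgxwgg" (len 9), cursors c1@5 c2@9 c3@9, authorship ....1..23
After op 3 (delete): buffer="ihovxw" (len 6), cursors c1@4 c2@6 c3@6, authorship ......

Answer: 4 6 6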